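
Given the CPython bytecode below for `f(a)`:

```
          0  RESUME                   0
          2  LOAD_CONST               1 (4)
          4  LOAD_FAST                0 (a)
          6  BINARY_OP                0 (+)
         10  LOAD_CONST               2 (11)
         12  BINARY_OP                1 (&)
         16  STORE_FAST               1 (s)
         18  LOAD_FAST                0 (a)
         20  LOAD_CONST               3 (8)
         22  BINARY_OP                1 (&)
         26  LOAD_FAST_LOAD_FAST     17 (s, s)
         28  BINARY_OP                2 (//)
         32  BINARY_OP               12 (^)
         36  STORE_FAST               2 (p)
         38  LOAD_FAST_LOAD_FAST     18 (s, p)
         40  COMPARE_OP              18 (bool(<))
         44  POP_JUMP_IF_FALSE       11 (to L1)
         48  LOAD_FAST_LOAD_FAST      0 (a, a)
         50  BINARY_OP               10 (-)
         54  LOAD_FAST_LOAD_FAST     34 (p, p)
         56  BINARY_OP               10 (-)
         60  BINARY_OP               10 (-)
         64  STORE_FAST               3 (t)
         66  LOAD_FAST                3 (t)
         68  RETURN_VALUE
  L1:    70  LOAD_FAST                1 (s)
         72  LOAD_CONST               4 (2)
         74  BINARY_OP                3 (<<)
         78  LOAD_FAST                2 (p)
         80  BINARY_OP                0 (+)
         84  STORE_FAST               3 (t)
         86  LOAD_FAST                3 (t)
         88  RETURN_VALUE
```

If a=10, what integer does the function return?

LOAD_CONST → push 4. Stack: [4]
LOAD_FAST a → push 10. Stack: [4, 10]
BINARY_OP + → 4 + 10 = 14. Stack: [14]
LOAD_CONST → push 11. Stack: [14, 11]
BINARY_OP & → 14 & 11 = 10. Stack: [10]
STORE_FAST s → s=10. Stack: []
LOAD_FAST a → push 10. Stack: [10]
LOAD_CONST → push 8. Stack: [10, 8]
BINARY_OP & → 10 & 8 = 8. Stack: [8]
LOAD_FAST_LOAD_FAST s,s → push 10,10. Stack: [8, 10, 10]
BINARY_OP // → 10 // 10 = 1. Stack: [8, 1]
BINARY_OP ^ → 8 ^ 1 = 9. Stack: [9]
STORE_FAST p → p=9. Stack: []
LOAD_FAST_LOAD_FAST s,p → push 10,9. Stack: [10, 9]
COMPARE_OP bool(<) → 10 vs 9 = False. Stack: [False]
POP_JUMP_IF_FALSE → pop False; jump. Stack: []
LOAD_FAST s → push 10. Stack: [10]
LOAD_CONST → push 2. Stack: [10, 2]
BINARY_OP << → 10 << 2 = 40. Stack: [40]
LOAD_FAST p → push 9. Stack: [40, 9]
BINARY_OP + → 40 + 9 = 49. Stack: [49]
STORE_FAST t → t=49. Stack: []
LOAD_FAST t → push 49. Stack: [49]
RETURN_VALUE → return 49.

49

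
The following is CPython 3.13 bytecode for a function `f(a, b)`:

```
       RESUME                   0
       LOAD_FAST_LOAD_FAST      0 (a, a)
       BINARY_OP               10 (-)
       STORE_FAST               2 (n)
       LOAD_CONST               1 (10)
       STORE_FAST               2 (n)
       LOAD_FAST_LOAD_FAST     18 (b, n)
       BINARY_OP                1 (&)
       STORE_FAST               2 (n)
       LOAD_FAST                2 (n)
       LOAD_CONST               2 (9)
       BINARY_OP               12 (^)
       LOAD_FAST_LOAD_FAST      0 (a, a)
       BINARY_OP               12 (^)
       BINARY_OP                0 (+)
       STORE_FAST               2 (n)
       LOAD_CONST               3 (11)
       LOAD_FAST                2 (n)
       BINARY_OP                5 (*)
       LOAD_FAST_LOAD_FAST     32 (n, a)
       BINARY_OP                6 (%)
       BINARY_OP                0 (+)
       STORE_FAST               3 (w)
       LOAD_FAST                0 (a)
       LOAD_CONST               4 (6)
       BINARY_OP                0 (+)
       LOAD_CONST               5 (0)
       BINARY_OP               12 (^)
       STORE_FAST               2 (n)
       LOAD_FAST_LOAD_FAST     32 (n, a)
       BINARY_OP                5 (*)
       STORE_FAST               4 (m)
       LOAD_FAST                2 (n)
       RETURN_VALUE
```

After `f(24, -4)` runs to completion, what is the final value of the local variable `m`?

LOAD_FAST_LOAD_FAST a,a → push 24,24. Stack: [24, 24]
BINARY_OP - → 24 - 24 = 0. Stack: [0]
STORE_FAST n → n=0. Stack: []
LOAD_CONST → push 10. Stack: [10]
STORE_FAST n → n=10. Stack: []
LOAD_FAST_LOAD_FAST b,n → push -4,10. Stack: [-4, 10]
BINARY_OP & → -4 & 10 = 8. Stack: [8]
STORE_FAST n → n=8. Stack: []
LOAD_FAST n → push 8. Stack: [8]
LOAD_CONST → push 9. Stack: [8, 9]
BINARY_OP ^ → 8 ^ 9 = 1. Stack: [1]
LOAD_FAST_LOAD_FAST a,a → push 24,24. Stack: [1, 24, 24]
BINARY_OP ^ → 24 ^ 24 = 0. Stack: [1, 0]
BINARY_OP + → 1 + 0 = 1. Stack: [1]
STORE_FAST n → n=1. Stack: []
LOAD_CONST → push 11. Stack: [11]
LOAD_FAST n → push 1. Stack: [11, 1]
BINARY_OP * → 11 * 1 = 11. Stack: [11]
LOAD_FAST_LOAD_FAST n,a → push 1,24. Stack: [11, 1, 24]
BINARY_OP % → 1 % 24 = 1. Stack: [11, 1]
BINARY_OP + → 11 + 1 = 12. Stack: [12]
STORE_FAST w → w=12. Stack: []
LOAD_FAST a → push 24. Stack: [24]
LOAD_CONST → push 6. Stack: [24, 6]
BINARY_OP + → 24 + 6 = 30. Stack: [30]
LOAD_CONST → push 0. Stack: [30, 0]
BINARY_OP ^ → 30 ^ 0 = 30. Stack: [30]
STORE_FAST n → n=30. Stack: []
LOAD_FAST_LOAD_FAST n,a → push 30,24. Stack: [30, 24]
BINARY_OP * → 30 * 24 = 720. Stack: [720]
STORE_FAST m → m=720. Stack: []
LOAD_FAST n → push 30. Stack: [30]
RETURN_VALUE → return 30.

720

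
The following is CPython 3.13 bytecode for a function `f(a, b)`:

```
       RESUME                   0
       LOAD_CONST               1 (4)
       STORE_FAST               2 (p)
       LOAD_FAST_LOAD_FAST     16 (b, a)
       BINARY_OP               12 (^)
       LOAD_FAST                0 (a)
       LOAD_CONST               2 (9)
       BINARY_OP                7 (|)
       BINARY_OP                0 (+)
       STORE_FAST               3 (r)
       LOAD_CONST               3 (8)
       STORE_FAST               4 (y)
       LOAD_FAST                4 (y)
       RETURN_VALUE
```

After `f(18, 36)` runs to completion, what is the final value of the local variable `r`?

81

LOAD_CONST → push 4. Stack: [4]
STORE_FAST p → p=4. Stack: []
LOAD_FAST_LOAD_FAST b,a → push 36,18. Stack: [36, 18]
BINARY_OP ^ → 36 ^ 18 = 54. Stack: [54]
LOAD_FAST a → push 18. Stack: [54, 18]
LOAD_CONST → push 9. Stack: [54, 18, 9]
BINARY_OP | → 18 | 9 = 27. Stack: [54, 27]
BINARY_OP + → 54 + 27 = 81. Stack: [81]
STORE_FAST r → r=81. Stack: []
LOAD_CONST → push 8. Stack: [8]
STORE_FAST y → y=8. Stack: []
LOAD_FAST y → push 8. Stack: [8]
RETURN_VALUE → return 8.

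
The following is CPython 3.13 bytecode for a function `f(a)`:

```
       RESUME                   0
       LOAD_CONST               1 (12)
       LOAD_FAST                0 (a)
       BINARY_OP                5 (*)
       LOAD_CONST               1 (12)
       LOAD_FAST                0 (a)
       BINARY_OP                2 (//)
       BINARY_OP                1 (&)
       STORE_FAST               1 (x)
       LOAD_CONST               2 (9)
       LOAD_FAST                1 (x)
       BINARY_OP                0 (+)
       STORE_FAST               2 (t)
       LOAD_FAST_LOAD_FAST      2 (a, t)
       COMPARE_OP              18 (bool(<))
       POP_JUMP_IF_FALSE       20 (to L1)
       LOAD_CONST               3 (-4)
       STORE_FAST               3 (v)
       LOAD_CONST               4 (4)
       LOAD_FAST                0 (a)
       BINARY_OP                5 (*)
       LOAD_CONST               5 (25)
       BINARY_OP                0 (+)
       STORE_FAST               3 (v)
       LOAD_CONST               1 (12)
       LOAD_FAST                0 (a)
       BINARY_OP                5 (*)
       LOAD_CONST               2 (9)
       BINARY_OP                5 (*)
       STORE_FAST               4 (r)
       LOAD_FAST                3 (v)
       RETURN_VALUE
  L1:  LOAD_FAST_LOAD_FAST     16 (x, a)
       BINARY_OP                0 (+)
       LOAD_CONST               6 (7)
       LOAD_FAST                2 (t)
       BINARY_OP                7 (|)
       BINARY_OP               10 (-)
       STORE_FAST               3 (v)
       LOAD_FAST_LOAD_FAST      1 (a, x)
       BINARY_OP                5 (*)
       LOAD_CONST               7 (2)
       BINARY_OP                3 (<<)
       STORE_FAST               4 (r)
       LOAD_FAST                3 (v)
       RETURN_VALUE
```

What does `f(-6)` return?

-21

LOAD_CONST → push 12. Stack: [12]
LOAD_FAST a → push -6. Stack: [12, -6]
BINARY_OP * → 12 * -6 = -72. Stack: [-72]
LOAD_CONST → push 12. Stack: [-72, 12]
LOAD_FAST a → push -6. Stack: [-72, 12, -6]
BINARY_OP // → 12 // -6 = -2. Stack: [-72, -2]
BINARY_OP & → -72 & -2 = -72. Stack: [-72]
STORE_FAST x → x=-72. Stack: []
LOAD_CONST → push 9. Stack: [9]
LOAD_FAST x → push -72. Stack: [9, -72]
BINARY_OP + → 9 + -72 = -63. Stack: [-63]
STORE_FAST t → t=-63. Stack: []
LOAD_FAST_LOAD_FAST a,t → push -6,-63. Stack: [-6, -63]
COMPARE_OP bool(<) → -6 vs -63 = False. Stack: [False]
POP_JUMP_IF_FALSE → pop False; jump. Stack: []
LOAD_FAST_LOAD_FAST x,a → push -72,-6. Stack: [-72, -6]
BINARY_OP + → -72 + -6 = -78. Stack: [-78]
LOAD_CONST → push 7. Stack: [-78, 7]
LOAD_FAST t → push -63. Stack: [-78, 7, -63]
BINARY_OP | → 7 | -63 = -57. Stack: [-78, -57]
BINARY_OP - → -78 - -57 = -21. Stack: [-21]
STORE_FAST v → v=-21. Stack: []
LOAD_FAST_LOAD_FAST a,x → push -6,-72. Stack: [-6, -72]
BINARY_OP * → -6 * -72 = 432. Stack: [432]
LOAD_CONST → push 2. Stack: [432, 2]
BINARY_OP << → 432 << 2 = 1728. Stack: [1728]
STORE_FAST r → r=1728. Stack: []
LOAD_FAST v → push -21. Stack: [-21]
RETURN_VALUE → return -21.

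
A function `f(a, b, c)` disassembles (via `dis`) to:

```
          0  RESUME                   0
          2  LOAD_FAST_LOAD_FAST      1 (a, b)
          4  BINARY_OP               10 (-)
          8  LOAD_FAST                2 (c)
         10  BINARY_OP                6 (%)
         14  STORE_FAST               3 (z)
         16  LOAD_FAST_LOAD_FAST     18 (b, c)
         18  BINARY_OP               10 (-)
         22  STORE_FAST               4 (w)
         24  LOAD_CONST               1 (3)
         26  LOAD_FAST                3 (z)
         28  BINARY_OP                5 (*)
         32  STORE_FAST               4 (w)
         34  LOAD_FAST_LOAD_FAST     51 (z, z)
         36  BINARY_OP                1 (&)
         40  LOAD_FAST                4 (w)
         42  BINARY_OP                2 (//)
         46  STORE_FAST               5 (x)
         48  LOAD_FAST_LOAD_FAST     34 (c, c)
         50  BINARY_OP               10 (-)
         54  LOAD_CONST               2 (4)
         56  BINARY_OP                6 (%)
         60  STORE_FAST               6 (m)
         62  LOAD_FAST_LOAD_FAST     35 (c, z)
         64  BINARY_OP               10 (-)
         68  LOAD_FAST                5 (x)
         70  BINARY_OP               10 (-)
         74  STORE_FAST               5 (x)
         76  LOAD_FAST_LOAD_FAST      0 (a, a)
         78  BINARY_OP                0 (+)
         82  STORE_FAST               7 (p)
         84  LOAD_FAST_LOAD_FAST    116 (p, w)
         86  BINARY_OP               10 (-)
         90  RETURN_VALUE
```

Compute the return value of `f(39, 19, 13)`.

57

LOAD_FAST_LOAD_FAST a,b → push 39,19. Stack: [39, 19]
BINARY_OP - → 39 - 19 = 20. Stack: [20]
LOAD_FAST c → push 13. Stack: [20, 13]
BINARY_OP % → 20 % 13 = 7. Stack: [7]
STORE_FAST z → z=7. Stack: []
LOAD_FAST_LOAD_FAST b,c → push 19,13. Stack: [19, 13]
BINARY_OP - → 19 - 13 = 6. Stack: [6]
STORE_FAST w → w=6. Stack: []
LOAD_CONST → push 3. Stack: [3]
LOAD_FAST z → push 7. Stack: [3, 7]
BINARY_OP * → 3 * 7 = 21. Stack: [21]
STORE_FAST w → w=21. Stack: []
LOAD_FAST_LOAD_FAST z,z → push 7,7. Stack: [7, 7]
BINARY_OP & → 7 & 7 = 7. Stack: [7]
LOAD_FAST w → push 21. Stack: [7, 21]
BINARY_OP // → 7 // 21 = 0. Stack: [0]
STORE_FAST x → x=0. Stack: []
LOAD_FAST_LOAD_FAST c,c → push 13,13. Stack: [13, 13]
BINARY_OP - → 13 - 13 = 0. Stack: [0]
LOAD_CONST → push 4. Stack: [0, 4]
BINARY_OP % → 0 % 4 = 0. Stack: [0]
STORE_FAST m → m=0. Stack: []
LOAD_FAST_LOAD_FAST c,z → push 13,7. Stack: [13, 7]
BINARY_OP - → 13 - 7 = 6. Stack: [6]
LOAD_FAST x → push 0. Stack: [6, 0]
BINARY_OP - → 6 - 0 = 6. Stack: [6]
STORE_FAST x → x=6. Stack: []
LOAD_FAST_LOAD_FAST a,a → push 39,39. Stack: [39, 39]
BINARY_OP + → 39 + 39 = 78. Stack: [78]
STORE_FAST p → p=78. Stack: []
LOAD_FAST_LOAD_FAST p,w → push 78,21. Stack: [78, 21]
BINARY_OP - → 78 - 21 = 57. Stack: [57]
RETURN_VALUE → return 57.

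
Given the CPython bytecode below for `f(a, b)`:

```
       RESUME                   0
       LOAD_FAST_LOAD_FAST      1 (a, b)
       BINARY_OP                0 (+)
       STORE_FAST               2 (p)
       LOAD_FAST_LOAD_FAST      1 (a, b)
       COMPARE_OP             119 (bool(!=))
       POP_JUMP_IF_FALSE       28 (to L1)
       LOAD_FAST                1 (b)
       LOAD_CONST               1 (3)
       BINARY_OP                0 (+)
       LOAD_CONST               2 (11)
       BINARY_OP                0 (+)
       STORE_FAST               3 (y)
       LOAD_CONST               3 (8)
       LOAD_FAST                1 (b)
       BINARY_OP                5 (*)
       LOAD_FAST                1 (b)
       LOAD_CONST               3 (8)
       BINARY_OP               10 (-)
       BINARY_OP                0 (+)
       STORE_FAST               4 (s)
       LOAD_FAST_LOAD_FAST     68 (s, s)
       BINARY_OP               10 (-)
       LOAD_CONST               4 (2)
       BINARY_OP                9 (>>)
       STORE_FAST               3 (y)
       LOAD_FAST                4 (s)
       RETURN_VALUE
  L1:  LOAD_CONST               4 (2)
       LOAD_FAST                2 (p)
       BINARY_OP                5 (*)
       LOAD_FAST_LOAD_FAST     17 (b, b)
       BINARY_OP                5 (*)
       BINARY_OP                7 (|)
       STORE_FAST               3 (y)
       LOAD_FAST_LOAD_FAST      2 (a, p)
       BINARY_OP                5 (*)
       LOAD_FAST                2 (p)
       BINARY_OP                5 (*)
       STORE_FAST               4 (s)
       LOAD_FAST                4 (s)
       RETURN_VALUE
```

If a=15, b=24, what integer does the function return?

LOAD_FAST_LOAD_FAST a,b → push 15,24. Stack: [15, 24]
BINARY_OP + → 15 + 24 = 39. Stack: [39]
STORE_FAST p → p=39. Stack: []
LOAD_FAST_LOAD_FAST a,b → push 15,24. Stack: [15, 24]
COMPARE_OP bool(!=) → 15 vs 24 = True. Stack: [True]
POP_JUMP_IF_FALSE → pop True; no jump. Stack: []
LOAD_FAST b → push 24. Stack: [24]
LOAD_CONST → push 3. Stack: [24, 3]
BINARY_OP + → 24 + 3 = 27. Stack: [27]
LOAD_CONST → push 11. Stack: [27, 11]
BINARY_OP + → 27 + 11 = 38. Stack: [38]
STORE_FAST y → y=38. Stack: []
LOAD_CONST → push 8. Stack: [8]
LOAD_FAST b → push 24. Stack: [8, 24]
BINARY_OP * → 8 * 24 = 192. Stack: [192]
LOAD_FAST b → push 24. Stack: [192, 24]
LOAD_CONST → push 8. Stack: [192, 24, 8]
BINARY_OP - → 24 - 8 = 16. Stack: [192, 16]
BINARY_OP + → 192 + 16 = 208. Stack: [208]
STORE_FAST s → s=208. Stack: []
LOAD_FAST_LOAD_FAST s,s → push 208,208. Stack: [208, 208]
BINARY_OP - → 208 - 208 = 0. Stack: [0]
LOAD_CONST → push 2. Stack: [0, 2]
BINARY_OP >> → 0 >> 2 = 0. Stack: [0]
STORE_FAST y → y=0. Stack: []
LOAD_FAST s → push 208. Stack: [208]
RETURN_VALUE → return 208.

208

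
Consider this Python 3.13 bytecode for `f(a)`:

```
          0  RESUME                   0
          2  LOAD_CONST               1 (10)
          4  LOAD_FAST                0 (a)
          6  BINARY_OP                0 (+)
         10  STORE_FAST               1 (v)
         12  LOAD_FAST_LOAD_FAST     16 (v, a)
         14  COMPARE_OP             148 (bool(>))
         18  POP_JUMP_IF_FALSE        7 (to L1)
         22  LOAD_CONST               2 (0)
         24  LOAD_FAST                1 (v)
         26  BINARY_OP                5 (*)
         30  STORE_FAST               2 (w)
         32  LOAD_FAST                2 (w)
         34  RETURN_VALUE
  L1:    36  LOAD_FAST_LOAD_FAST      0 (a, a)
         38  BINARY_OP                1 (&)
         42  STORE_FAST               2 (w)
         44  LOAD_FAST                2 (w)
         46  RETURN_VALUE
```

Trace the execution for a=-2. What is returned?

0

LOAD_CONST → push 10. Stack: [10]
LOAD_FAST a → push -2. Stack: [10, -2]
BINARY_OP + → 10 + -2 = 8. Stack: [8]
STORE_FAST v → v=8. Stack: []
LOAD_FAST_LOAD_FAST v,a → push 8,-2. Stack: [8, -2]
COMPARE_OP bool(>) → 8 vs -2 = True. Stack: [True]
POP_JUMP_IF_FALSE → pop True; no jump. Stack: []
LOAD_CONST → push 0. Stack: [0]
LOAD_FAST v → push 8. Stack: [0, 8]
BINARY_OP * → 0 * 8 = 0. Stack: [0]
STORE_FAST w → w=0. Stack: []
LOAD_FAST w → push 0. Stack: [0]
RETURN_VALUE → return 0.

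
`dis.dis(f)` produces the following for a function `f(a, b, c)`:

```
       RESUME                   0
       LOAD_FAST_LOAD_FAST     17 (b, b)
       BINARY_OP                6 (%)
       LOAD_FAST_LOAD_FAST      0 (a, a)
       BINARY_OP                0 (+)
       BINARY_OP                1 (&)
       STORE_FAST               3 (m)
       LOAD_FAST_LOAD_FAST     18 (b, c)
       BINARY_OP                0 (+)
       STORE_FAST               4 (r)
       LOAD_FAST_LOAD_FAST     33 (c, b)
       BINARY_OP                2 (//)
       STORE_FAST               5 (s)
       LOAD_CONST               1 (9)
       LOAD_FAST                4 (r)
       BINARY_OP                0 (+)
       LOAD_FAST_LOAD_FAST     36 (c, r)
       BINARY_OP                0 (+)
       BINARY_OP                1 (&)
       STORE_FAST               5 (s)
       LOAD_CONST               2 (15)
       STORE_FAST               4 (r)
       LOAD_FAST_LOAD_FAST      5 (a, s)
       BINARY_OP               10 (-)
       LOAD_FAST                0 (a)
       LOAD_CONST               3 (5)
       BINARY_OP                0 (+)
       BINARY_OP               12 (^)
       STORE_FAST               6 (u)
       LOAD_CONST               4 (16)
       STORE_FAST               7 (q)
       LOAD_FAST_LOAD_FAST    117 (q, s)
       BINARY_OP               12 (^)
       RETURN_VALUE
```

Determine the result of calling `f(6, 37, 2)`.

48

LOAD_FAST_LOAD_FAST b,b → push 37,37. Stack: [37, 37]
BINARY_OP % → 37 % 37 = 0. Stack: [0]
LOAD_FAST_LOAD_FAST a,a → push 6,6. Stack: [0, 6, 6]
BINARY_OP + → 6 + 6 = 12. Stack: [0, 12]
BINARY_OP & → 0 & 12 = 0. Stack: [0]
STORE_FAST m → m=0. Stack: []
LOAD_FAST_LOAD_FAST b,c → push 37,2. Stack: [37, 2]
BINARY_OP + → 37 + 2 = 39. Stack: [39]
STORE_FAST r → r=39. Stack: []
LOAD_FAST_LOAD_FAST c,b → push 2,37. Stack: [2, 37]
BINARY_OP // → 2 // 37 = 0. Stack: [0]
STORE_FAST s → s=0. Stack: []
LOAD_CONST → push 9. Stack: [9]
LOAD_FAST r → push 39. Stack: [9, 39]
BINARY_OP + → 9 + 39 = 48. Stack: [48]
LOAD_FAST_LOAD_FAST c,r → push 2,39. Stack: [48, 2, 39]
BINARY_OP + → 2 + 39 = 41. Stack: [48, 41]
BINARY_OP & → 48 & 41 = 32. Stack: [32]
STORE_FAST s → s=32. Stack: []
LOAD_CONST → push 15. Stack: [15]
STORE_FAST r → r=15. Stack: []
LOAD_FAST_LOAD_FAST a,s → push 6,32. Stack: [6, 32]
BINARY_OP - → 6 - 32 = -26. Stack: [-26]
LOAD_FAST a → push 6. Stack: [-26, 6]
LOAD_CONST → push 5. Stack: [-26, 6, 5]
BINARY_OP + → 6 + 5 = 11. Stack: [-26, 11]
BINARY_OP ^ → -26 ^ 11 = -19. Stack: [-19]
STORE_FAST u → u=-19. Stack: []
LOAD_CONST → push 16. Stack: [16]
STORE_FAST q → q=16. Stack: []
LOAD_FAST_LOAD_FAST q,s → push 16,32. Stack: [16, 32]
BINARY_OP ^ → 16 ^ 32 = 48. Stack: [48]
RETURN_VALUE → return 48.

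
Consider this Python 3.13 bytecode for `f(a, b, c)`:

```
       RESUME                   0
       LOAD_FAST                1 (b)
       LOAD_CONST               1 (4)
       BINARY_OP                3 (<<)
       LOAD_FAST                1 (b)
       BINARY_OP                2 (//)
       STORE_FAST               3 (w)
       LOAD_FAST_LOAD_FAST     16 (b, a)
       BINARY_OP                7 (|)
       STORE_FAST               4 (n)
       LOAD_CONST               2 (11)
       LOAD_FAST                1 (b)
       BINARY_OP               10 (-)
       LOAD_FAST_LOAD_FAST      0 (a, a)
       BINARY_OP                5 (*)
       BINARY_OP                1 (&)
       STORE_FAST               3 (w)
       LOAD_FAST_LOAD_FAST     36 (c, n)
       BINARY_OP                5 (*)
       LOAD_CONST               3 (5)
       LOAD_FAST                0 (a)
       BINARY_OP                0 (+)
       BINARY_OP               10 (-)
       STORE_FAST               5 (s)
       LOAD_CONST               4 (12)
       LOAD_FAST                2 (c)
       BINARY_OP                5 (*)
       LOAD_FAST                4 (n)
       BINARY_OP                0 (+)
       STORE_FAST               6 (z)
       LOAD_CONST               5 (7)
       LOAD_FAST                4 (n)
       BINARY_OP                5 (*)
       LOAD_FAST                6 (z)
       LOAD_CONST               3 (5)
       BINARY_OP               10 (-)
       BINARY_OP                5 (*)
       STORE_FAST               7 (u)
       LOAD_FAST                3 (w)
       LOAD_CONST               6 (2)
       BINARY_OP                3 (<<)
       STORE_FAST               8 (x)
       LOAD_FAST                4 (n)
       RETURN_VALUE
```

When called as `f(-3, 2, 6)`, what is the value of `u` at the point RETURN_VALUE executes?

LOAD_FAST b → push 2. Stack: [2]
LOAD_CONST → push 4. Stack: [2, 4]
BINARY_OP << → 2 << 4 = 32. Stack: [32]
LOAD_FAST b → push 2. Stack: [32, 2]
BINARY_OP // → 32 // 2 = 16. Stack: [16]
STORE_FAST w → w=16. Stack: []
LOAD_FAST_LOAD_FAST b,a → push 2,-3. Stack: [2, -3]
BINARY_OP | → 2 | -3 = -1. Stack: [-1]
STORE_FAST n → n=-1. Stack: []
LOAD_CONST → push 11. Stack: [11]
LOAD_FAST b → push 2. Stack: [11, 2]
BINARY_OP - → 11 - 2 = 9. Stack: [9]
LOAD_FAST_LOAD_FAST a,a → push -3,-3. Stack: [9, -3, -3]
BINARY_OP * → -3 * -3 = 9. Stack: [9, 9]
BINARY_OP & → 9 & 9 = 9. Stack: [9]
STORE_FAST w → w=9. Stack: []
LOAD_FAST_LOAD_FAST c,n → push 6,-1. Stack: [6, -1]
BINARY_OP * → 6 * -1 = -6. Stack: [-6]
LOAD_CONST → push 5. Stack: [-6, 5]
LOAD_FAST a → push -3. Stack: [-6, 5, -3]
BINARY_OP + → 5 + -3 = 2. Stack: [-6, 2]
BINARY_OP - → -6 - 2 = -8. Stack: [-8]
STORE_FAST s → s=-8. Stack: []
LOAD_CONST → push 12. Stack: [12]
LOAD_FAST c → push 6. Stack: [12, 6]
BINARY_OP * → 12 * 6 = 72. Stack: [72]
LOAD_FAST n → push -1. Stack: [72, -1]
BINARY_OP + → 72 + -1 = 71. Stack: [71]
STORE_FAST z → z=71. Stack: []
LOAD_CONST → push 7. Stack: [7]
LOAD_FAST n → push -1. Stack: [7, -1]
BINARY_OP * → 7 * -1 = -7. Stack: [-7]
LOAD_FAST z → push 71. Stack: [-7, 71]
LOAD_CONST → push 5. Stack: [-7, 71, 5]
BINARY_OP - → 71 - 5 = 66. Stack: [-7, 66]
BINARY_OP * → -7 * 66 = -462. Stack: [-462]
STORE_FAST u → u=-462. Stack: []
LOAD_FAST w → push 9. Stack: [9]
LOAD_CONST → push 2. Stack: [9, 2]
BINARY_OP << → 9 << 2 = 36. Stack: [36]
STORE_FAST x → x=36. Stack: []
LOAD_FAST n → push -1. Stack: [-1]
RETURN_VALUE → return -1.

-462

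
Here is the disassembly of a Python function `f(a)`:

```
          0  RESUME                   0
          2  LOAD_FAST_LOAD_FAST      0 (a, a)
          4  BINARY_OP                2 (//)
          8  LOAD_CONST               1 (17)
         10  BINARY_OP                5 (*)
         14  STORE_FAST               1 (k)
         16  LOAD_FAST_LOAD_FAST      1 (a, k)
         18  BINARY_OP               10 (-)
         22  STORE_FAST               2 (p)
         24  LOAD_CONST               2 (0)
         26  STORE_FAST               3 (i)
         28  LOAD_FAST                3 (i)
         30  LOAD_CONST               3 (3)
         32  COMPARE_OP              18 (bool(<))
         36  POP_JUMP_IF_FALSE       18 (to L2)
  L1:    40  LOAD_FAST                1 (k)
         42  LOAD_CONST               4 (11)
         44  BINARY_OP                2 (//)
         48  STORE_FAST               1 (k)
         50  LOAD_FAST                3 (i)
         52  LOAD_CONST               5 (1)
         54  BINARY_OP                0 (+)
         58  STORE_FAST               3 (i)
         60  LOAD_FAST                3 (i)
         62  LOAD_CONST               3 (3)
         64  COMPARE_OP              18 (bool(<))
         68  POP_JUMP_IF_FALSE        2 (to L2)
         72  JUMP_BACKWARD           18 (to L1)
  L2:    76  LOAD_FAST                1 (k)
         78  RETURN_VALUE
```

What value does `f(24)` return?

0

LOAD_FAST_LOAD_FAST a,a → push 24,24. Stack: [24, 24]
BINARY_OP // → 24 // 24 = 1. Stack: [1]
LOAD_CONST → push 17. Stack: [1, 17]
BINARY_OP * → 1 * 17 = 17. Stack: [17]
STORE_FAST k → k=17. Stack: []
LOAD_FAST_LOAD_FAST a,k → push 24,17. Stack: [24, 17]
BINARY_OP - → 24 - 17 = 7. Stack: [7]
STORE_FAST p → p=7. Stack: []
LOAD_CONST → push 0. Stack: [0]
STORE_FAST i → i=0. Stack: []
LOAD_FAST i → push 0. Stack: [0]
LOAD_CONST → push 3. Stack: [0, 3]
COMPARE_OP bool(<) → 0 vs 3 = True. Stack: [True]
POP_JUMP_IF_FALSE → pop True; no jump. Stack: []
LOAD_FAST k → push 17. Stack: [17]
LOAD_CONST → push 11. Stack: [17, 11]
BINARY_OP // → 17 // 11 = 1. Stack: [1]
STORE_FAST k → k=1. Stack: []
LOAD_FAST i → push 0. Stack: [0]
LOAD_CONST → push 1. Stack: [0, 1]
BINARY_OP + → 0 + 1 = 1. Stack: [1]
STORE_FAST i → i=1. Stack: []
LOAD_FAST i → push 1. Stack: [1]
LOAD_CONST → push 3. Stack: [1, 3]
COMPARE_OP bool(<) → 1 vs 3 = True. Stack: [True]
POP_JUMP_IF_FALSE → pop True; no jump. Stack: []
LOAD_FAST k → push 1. Stack: [1]
LOAD_CONST → push 11. Stack: [1, 11]
BINARY_OP // → 1 // 11 = 0. Stack: [0]
STORE_FAST k → k=0. Stack: []
LOAD_FAST i → push 1. Stack: [1]
LOAD_CONST → push 1. Stack: [1, 1]
BINARY_OP + → 1 + 1 = 2. Stack: [2]
STORE_FAST i → i=2. Stack: []
LOAD_FAST i → push 2. Stack: [2]
LOAD_CONST → push 3. Stack: [2, 3]
COMPARE_OP bool(<) → 2 vs 3 = True. Stack: [True]
POP_JUMP_IF_FALSE → pop True; no jump. Stack: []
LOAD_FAST k → push 0. Stack: [0]
LOAD_CONST → push 11. Stack: [0, 11]
BINARY_OP // → 0 // 11 = 0. Stack: [0]
STORE_FAST k → k=0. Stack: []
LOAD_FAST i → push 2. Stack: [2]
LOAD_CONST → push 1. Stack: [2, 1]
BINARY_OP + → 2 + 1 = 3. Stack: [3]
STORE_FAST i → i=3. Stack: []
LOAD_FAST i → push 3. Stack: [3]
LOAD_CONST → push 3. Stack: [3, 3]
COMPARE_OP bool(<) → 3 vs 3 = False. Stack: [False]
POP_JUMP_IF_FALSE → pop False; jump. Stack: []
LOAD_FAST k → push 0. Stack: [0]
RETURN_VALUE → return 0.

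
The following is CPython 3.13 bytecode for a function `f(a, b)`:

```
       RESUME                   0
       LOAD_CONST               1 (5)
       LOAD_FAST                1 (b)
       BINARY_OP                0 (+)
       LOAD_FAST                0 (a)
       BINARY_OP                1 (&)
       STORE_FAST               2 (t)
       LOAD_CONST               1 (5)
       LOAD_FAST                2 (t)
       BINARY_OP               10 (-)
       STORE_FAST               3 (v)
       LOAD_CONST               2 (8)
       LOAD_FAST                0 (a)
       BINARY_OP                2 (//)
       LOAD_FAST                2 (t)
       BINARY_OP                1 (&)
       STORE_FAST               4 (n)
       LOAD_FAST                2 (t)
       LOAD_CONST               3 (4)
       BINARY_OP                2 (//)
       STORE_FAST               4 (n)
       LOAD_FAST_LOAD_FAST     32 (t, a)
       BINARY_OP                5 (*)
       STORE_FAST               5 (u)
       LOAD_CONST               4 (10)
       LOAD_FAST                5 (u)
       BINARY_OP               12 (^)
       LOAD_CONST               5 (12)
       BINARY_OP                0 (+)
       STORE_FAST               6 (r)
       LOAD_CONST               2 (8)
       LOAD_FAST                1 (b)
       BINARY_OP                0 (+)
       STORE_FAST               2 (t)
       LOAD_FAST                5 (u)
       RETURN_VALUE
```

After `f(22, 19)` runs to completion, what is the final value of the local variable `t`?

LOAD_CONST → push 5. Stack: [5]
LOAD_FAST b → push 19. Stack: [5, 19]
BINARY_OP + → 5 + 19 = 24. Stack: [24]
LOAD_FAST a → push 22. Stack: [24, 22]
BINARY_OP & → 24 & 22 = 16. Stack: [16]
STORE_FAST t → t=16. Stack: []
LOAD_CONST → push 5. Stack: [5]
LOAD_FAST t → push 16. Stack: [5, 16]
BINARY_OP - → 5 - 16 = -11. Stack: [-11]
STORE_FAST v → v=-11. Stack: []
LOAD_CONST → push 8. Stack: [8]
LOAD_FAST a → push 22. Stack: [8, 22]
BINARY_OP // → 8 // 22 = 0. Stack: [0]
LOAD_FAST t → push 16. Stack: [0, 16]
BINARY_OP & → 0 & 16 = 0. Stack: [0]
STORE_FAST n → n=0. Stack: []
LOAD_FAST t → push 16. Stack: [16]
LOAD_CONST → push 4. Stack: [16, 4]
BINARY_OP // → 16 // 4 = 4. Stack: [4]
STORE_FAST n → n=4. Stack: []
LOAD_FAST_LOAD_FAST t,a → push 16,22. Stack: [16, 22]
BINARY_OP * → 16 * 22 = 352. Stack: [352]
STORE_FAST u → u=352. Stack: []
LOAD_CONST → push 10. Stack: [10]
LOAD_FAST u → push 352. Stack: [10, 352]
BINARY_OP ^ → 10 ^ 352 = 362. Stack: [362]
LOAD_CONST → push 12. Stack: [362, 12]
BINARY_OP + → 362 + 12 = 374. Stack: [374]
STORE_FAST r → r=374. Stack: []
LOAD_CONST → push 8. Stack: [8]
LOAD_FAST b → push 19. Stack: [8, 19]
BINARY_OP + → 8 + 19 = 27. Stack: [27]
STORE_FAST t → t=27. Stack: []
LOAD_FAST u → push 352. Stack: [352]
RETURN_VALUE → return 352.

27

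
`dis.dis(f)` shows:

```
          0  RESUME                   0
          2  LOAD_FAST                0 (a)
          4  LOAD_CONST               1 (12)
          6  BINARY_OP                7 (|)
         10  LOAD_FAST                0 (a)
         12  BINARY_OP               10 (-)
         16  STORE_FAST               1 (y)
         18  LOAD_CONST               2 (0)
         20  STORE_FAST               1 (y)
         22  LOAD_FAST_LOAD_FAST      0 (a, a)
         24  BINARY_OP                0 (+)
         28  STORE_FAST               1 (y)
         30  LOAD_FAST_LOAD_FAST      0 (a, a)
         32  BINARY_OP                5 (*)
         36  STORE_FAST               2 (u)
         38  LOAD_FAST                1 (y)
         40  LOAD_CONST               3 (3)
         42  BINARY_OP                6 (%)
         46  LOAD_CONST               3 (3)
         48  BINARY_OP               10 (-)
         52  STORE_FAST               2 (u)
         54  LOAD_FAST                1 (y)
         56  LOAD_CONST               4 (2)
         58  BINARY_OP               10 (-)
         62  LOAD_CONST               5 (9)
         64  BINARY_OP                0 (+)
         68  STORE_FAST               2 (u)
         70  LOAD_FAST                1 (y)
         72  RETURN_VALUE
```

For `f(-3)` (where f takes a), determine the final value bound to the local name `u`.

1

LOAD_FAST a → push -3. Stack: [-3]
LOAD_CONST → push 12. Stack: [-3, 12]
BINARY_OP | → -3 | 12 = -3. Stack: [-3]
LOAD_FAST a → push -3. Stack: [-3, -3]
BINARY_OP - → -3 - -3 = 0. Stack: [0]
STORE_FAST y → y=0. Stack: []
LOAD_CONST → push 0. Stack: [0]
STORE_FAST y → y=0. Stack: []
LOAD_FAST_LOAD_FAST a,a → push -3,-3. Stack: [-3, -3]
BINARY_OP + → -3 + -3 = -6. Stack: [-6]
STORE_FAST y → y=-6. Stack: []
LOAD_FAST_LOAD_FAST a,a → push -3,-3. Stack: [-3, -3]
BINARY_OP * → -3 * -3 = 9. Stack: [9]
STORE_FAST u → u=9. Stack: []
LOAD_FAST y → push -6. Stack: [-6]
LOAD_CONST → push 3. Stack: [-6, 3]
BINARY_OP % → -6 % 3 = 0. Stack: [0]
LOAD_CONST → push 3. Stack: [0, 3]
BINARY_OP - → 0 - 3 = -3. Stack: [-3]
STORE_FAST u → u=-3. Stack: []
LOAD_FAST y → push -6. Stack: [-6]
LOAD_CONST → push 2. Stack: [-6, 2]
BINARY_OP - → -6 - 2 = -8. Stack: [-8]
LOAD_CONST → push 9. Stack: [-8, 9]
BINARY_OP + → -8 + 9 = 1. Stack: [1]
STORE_FAST u → u=1. Stack: []
LOAD_FAST y → push -6. Stack: [-6]
RETURN_VALUE → return -6.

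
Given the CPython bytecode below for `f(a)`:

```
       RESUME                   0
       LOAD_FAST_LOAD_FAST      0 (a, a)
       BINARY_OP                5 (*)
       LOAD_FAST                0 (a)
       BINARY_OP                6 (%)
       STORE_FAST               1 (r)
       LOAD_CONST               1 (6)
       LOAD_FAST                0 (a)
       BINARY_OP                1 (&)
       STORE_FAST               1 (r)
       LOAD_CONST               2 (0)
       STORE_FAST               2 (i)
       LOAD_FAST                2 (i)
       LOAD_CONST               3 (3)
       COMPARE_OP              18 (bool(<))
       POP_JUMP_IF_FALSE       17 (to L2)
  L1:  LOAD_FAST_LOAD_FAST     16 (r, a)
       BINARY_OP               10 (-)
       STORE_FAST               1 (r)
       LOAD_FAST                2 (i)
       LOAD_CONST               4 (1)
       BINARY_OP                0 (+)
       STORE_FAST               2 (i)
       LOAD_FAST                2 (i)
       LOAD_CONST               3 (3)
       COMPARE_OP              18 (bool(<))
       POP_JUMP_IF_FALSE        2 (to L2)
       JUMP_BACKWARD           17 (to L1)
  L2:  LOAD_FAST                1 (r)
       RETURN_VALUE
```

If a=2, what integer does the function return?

LOAD_FAST_LOAD_FAST a,a → push 2,2. Stack: [2, 2]
BINARY_OP * → 2 * 2 = 4. Stack: [4]
LOAD_FAST a → push 2. Stack: [4, 2]
BINARY_OP % → 4 % 2 = 0. Stack: [0]
STORE_FAST r → r=0. Stack: []
LOAD_CONST → push 6. Stack: [6]
LOAD_FAST a → push 2. Stack: [6, 2]
BINARY_OP & → 6 & 2 = 2. Stack: [2]
STORE_FAST r → r=2. Stack: []
LOAD_CONST → push 0. Stack: [0]
STORE_FAST i → i=0. Stack: []
LOAD_FAST i → push 0. Stack: [0]
LOAD_CONST → push 3. Stack: [0, 3]
COMPARE_OP bool(<) → 0 vs 3 = True. Stack: [True]
POP_JUMP_IF_FALSE → pop True; no jump. Stack: []
LOAD_FAST_LOAD_FAST r,a → push 2,2. Stack: [2, 2]
BINARY_OP - → 2 - 2 = 0. Stack: [0]
STORE_FAST r → r=0. Stack: []
LOAD_FAST i → push 0. Stack: [0]
LOAD_CONST → push 1. Stack: [0, 1]
BINARY_OP + → 0 + 1 = 1. Stack: [1]
STORE_FAST i → i=1. Stack: []
LOAD_FAST i → push 1. Stack: [1]
LOAD_CONST → push 3. Stack: [1, 3]
COMPARE_OP bool(<) → 1 vs 3 = True. Stack: [True]
POP_JUMP_IF_FALSE → pop True; no jump. Stack: []
LOAD_FAST_LOAD_FAST r,a → push 0,2. Stack: [0, 2]
BINARY_OP - → 0 - 2 = -2. Stack: [-2]
STORE_FAST r → r=-2. Stack: []
LOAD_FAST i → push 1. Stack: [1]
LOAD_CONST → push 1. Stack: [1, 1]
BINARY_OP + → 1 + 1 = 2. Stack: [2]
STORE_FAST i → i=2. Stack: []
LOAD_FAST i → push 2. Stack: [2]
LOAD_CONST → push 3. Stack: [2, 3]
COMPARE_OP bool(<) → 2 vs 3 = True. Stack: [True]
POP_JUMP_IF_FALSE → pop True; no jump. Stack: []
LOAD_FAST_LOAD_FAST r,a → push -2,2. Stack: [-2, 2]
BINARY_OP - → -2 - 2 = -4. Stack: [-4]
STORE_FAST r → r=-4. Stack: []
LOAD_FAST i → push 2. Stack: [2]
LOAD_CONST → push 1. Stack: [2, 1]
BINARY_OP + → 2 + 1 = 3. Stack: [3]
STORE_FAST i → i=3. Stack: []
LOAD_FAST i → push 3. Stack: [3]
LOAD_CONST → push 3. Stack: [3, 3]
COMPARE_OP bool(<) → 3 vs 3 = False. Stack: [False]
POP_JUMP_IF_FALSE → pop False; jump. Stack: []
LOAD_FAST r → push -4. Stack: [-4]
RETURN_VALUE → return -4.

-4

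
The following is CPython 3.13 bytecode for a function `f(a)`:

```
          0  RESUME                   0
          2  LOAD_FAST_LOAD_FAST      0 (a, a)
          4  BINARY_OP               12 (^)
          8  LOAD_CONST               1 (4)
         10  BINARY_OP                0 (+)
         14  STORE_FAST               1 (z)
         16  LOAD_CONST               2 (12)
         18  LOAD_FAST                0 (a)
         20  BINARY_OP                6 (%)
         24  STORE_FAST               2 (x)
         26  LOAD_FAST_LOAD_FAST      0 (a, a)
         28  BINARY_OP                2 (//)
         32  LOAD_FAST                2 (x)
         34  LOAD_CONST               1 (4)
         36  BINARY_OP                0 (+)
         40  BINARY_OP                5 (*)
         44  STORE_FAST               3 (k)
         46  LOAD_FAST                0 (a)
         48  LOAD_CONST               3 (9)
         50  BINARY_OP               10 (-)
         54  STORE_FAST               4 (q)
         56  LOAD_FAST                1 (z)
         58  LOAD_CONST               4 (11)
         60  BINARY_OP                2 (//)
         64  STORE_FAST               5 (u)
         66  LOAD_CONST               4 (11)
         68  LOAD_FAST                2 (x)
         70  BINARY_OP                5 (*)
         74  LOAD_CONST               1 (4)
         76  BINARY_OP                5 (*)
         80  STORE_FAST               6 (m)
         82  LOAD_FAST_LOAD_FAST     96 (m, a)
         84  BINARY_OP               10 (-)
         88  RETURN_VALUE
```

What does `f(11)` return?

33

LOAD_FAST_LOAD_FAST a,a → push 11,11. Stack: [11, 11]
BINARY_OP ^ → 11 ^ 11 = 0. Stack: [0]
LOAD_CONST → push 4. Stack: [0, 4]
BINARY_OP + → 0 + 4 = 4. Stack: [4]
STORE_FAST z → z=4. Stack: []
LOAD_CONST → push 12. Stack: [12]
LOAD_FAST a → push 11. Stack: [12, 11]
BINARY_OP % → 12 % 11 = 1. Stack: [1]
STORE_FAST x → x=1. Stack: []
LOAD_FAST_LOAD_FAST a,a → push 11,11. Stack: [11, 11]
BINARY_OP // → 11 // 11 = 1. Stack: [1]
LOAD_FAST x → push 1. Stack: [1, 1]
LOAD_CONST → push 4. Stack: [1, 1, 4]
BINARY_OP + → 1 + 4 = 5. Stack: [1, 5]
BINARY_OP * → 1 * 5 = 5. Stack: [5]
STORE_FAST k → k=5. Stack: []
LOAD_FAST a → push 11. Stack: [11]
LOAD_CONST → push 9. Stack: [11, 9]
BINARY_OP - → 11 - 9 = 2. Stack: [2]
STORE_FAST q → q=2. Stack: []
LOAD_FAST z → push 4. Stack: [4]
LOAD_CONST → push 11. Stack: [4, 11]
BINARY_OP // → 4 // 11 = 0. Stack: [0]
STORE_FAST u → u=0. Stack: []
LOAD_CONST → push 11. Stack: [11]
LOAD_FAST x → push 1. Stack: [11, 1]
BINARY_OP * → 11 * 1 = 11. Stack: [11]
LOAD_CONST → push 4. Stack: [11, 4]
BINARY_OP * → 11 * 4 = 44. Stack: [44]
STORE_FAST m → m=44. Stack: []
LOAD_FAST_LOAD_FAST m,a → push 44,11. Stack: [44, 11]
BINARY_OP - → 44 - 11 = 33. Stack: [33]
RETURN_VALUE → return 33.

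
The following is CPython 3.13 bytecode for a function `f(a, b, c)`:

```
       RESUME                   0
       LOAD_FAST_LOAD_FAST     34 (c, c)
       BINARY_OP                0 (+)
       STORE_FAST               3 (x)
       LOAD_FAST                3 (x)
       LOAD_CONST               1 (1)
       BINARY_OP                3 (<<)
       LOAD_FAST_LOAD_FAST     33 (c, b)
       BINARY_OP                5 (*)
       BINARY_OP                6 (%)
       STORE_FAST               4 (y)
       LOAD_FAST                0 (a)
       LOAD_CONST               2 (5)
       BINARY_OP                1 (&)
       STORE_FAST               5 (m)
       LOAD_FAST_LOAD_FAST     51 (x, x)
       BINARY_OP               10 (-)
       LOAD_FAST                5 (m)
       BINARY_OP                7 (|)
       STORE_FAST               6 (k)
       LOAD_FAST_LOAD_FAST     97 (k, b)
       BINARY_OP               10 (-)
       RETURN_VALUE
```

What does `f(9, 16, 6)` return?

LOAD_FAST_LOAD_FAST c,c → push 6,6. Stack: [6, 6]
BINARY_OP + → 6 + 6 = 12. Stack: [12]
STORE_FAST x → x=12. Stack: []
LOAD_FAST x → push 12. Stack: [12]
LOAD_CONST → push 1. Stack: [12, 1]
BINARY_OP << → 12 << 1 = 24. Stack: [24]
LOAD_FAST_LOAD_FAST c,b → push 6,16. Stack: [24, 6, 16]
BINARY_OP * → 6 * 16 = 96. Stack: [24, 96]
BINARY_OP % → 24 % 96 = 24. Stack: [24]
STORE_FAST y → y=24. Stack: []
LOAD_FAST a → push 9. Stack: [9]
LOAD_CONST → push 5. Stack: [9, 5]
BINARY_OP & → 9 & 5 = 1. Stack: [1]
STORE_FAST m → m=1. Stack: []
LOAD_FAST_LOAD_FAST x,x → push 12,12. Stack: [12, 12]
BINARY_OP - → 12 - 12 = 0. Stack: [0]
LOAD_FAST m → push 1. Stack: [0, 1]
BINARY_OP | → 0 | 1 = 1. Stack: [1]
STORE_FAST k → k=1. Stack: []
LOAD_FAST_LOAD_FAST k,b → push 1,16. Stack: [1, 16]
BINARY_OP - → 1 - 16 = -15. Stack: [-15]
RETURN_VALUE → return -15.

-15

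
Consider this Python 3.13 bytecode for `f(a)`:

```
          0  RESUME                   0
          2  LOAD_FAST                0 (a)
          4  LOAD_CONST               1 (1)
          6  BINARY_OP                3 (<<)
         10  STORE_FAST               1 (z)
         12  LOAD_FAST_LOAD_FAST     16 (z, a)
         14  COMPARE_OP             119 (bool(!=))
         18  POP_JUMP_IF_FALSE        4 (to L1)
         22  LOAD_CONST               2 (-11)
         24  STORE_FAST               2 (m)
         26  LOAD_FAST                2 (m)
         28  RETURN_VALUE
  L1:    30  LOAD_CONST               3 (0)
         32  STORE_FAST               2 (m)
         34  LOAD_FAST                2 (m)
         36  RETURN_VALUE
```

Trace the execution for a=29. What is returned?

-11

LOAD_FAST a → push 29. Stack: [29]
LOAD_CONST → push 1. Stack: [29, 1]
BINARY_OP << → 29 << 1 = 58. Stack: [58]
STORE_FAST z → z=58. Stack: []
LOAD_FAST_LOAD_FAST z,a → push 58,29. Stack: [58, 29]
COMPARE_OP bool(!=) → 58 vs 29 = True. Stack: [True]
POP_JUMP_IF_FALSE → pop True; no jump. Stack: []
LOAD_CONST → push -11. Stack: [-11]
STORE_FAST m → m=-11. Stack: []
LOAD_FAST m → push -11. Stack: [-11]
RETURN_VALUE → return -11.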